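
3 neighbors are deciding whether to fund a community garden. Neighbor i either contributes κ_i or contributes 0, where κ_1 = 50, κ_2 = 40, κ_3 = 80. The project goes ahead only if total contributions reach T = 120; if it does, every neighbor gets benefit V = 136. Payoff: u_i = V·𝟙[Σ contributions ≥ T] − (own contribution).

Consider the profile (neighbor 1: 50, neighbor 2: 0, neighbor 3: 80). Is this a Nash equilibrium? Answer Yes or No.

Total = 130 ≥ 120: provided.
Neighbor 1 (pledges 50, payoff 86): dropping to 0 → total 80, payoff 0. No gain.
Neighbor 2 (pledges 0, payoff 136): pledging 40 → total 170, payoff 96. No gain.
Neighbor 3 (pledges 80, payoff 56): dropping to 0 → total 50, payoff 0. No gain.

Yes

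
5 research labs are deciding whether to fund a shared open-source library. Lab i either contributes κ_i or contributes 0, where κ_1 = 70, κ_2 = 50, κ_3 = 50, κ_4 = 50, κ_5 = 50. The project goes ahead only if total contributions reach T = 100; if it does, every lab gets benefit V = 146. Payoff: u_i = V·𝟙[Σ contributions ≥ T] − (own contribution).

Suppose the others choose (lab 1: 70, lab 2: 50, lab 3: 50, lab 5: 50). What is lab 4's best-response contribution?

Others' total = 220 ≥ 100; contributing adds cost 50 for no extra benefit.
Best response: 0.

0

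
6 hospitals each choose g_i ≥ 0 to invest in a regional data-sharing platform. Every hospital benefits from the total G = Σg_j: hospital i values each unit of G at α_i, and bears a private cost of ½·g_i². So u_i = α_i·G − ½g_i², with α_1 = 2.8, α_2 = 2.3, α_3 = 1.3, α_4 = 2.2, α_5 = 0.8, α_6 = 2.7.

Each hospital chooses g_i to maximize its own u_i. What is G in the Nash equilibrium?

12.1

Hospital i's FOC: ∂u_i/∂g_i = α_i − g_i = 0, so g_i* = α_i.
NE contributions = (2.8, 2.3, 1.3, 2.2, 0.8, 2.7); G = 12.1.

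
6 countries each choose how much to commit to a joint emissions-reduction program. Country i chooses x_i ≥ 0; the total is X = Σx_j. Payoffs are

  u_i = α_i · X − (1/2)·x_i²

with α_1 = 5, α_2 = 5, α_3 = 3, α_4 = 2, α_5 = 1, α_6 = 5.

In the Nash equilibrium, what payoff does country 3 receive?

Country i's FOC: ∂u_i/∂x_i = α_i − x_i = 0, so x_i* = α_i.
NE contributions = (5, 5, 3, 2, 1, 5); X = 21.
u_3 = α_3·X − ½·(x_3)² = 3·21 − ½·3² = 58.5.

58.5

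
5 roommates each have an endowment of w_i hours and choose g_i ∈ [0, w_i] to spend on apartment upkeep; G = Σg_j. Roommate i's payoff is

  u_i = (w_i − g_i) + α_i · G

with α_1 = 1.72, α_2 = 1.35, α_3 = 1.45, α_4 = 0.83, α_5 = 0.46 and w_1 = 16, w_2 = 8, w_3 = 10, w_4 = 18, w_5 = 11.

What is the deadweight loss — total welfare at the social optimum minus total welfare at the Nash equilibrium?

139.49

∂u_i/∂g_i = α_i − 1, so roommate i contributes w_i if α_i > 1, else 0.
α_i > 1 for i ∈ {1, 2, 3}; NE contributions (16, 8, 10, 0, 0), G = 34.
W^NE = Σw_i − G^NE + (Σα_i)·G^NE = 63 + 4.81·34 = 226.54.
Planner: ∂(Σu_j)/∂g_i = Σα_j − 1 = 4.81 > 0, so everyone contributes w_i; G^SO = 63, W^SO = 63 + 4.81·63 = 366.03.
Deadweight loss = 139.49.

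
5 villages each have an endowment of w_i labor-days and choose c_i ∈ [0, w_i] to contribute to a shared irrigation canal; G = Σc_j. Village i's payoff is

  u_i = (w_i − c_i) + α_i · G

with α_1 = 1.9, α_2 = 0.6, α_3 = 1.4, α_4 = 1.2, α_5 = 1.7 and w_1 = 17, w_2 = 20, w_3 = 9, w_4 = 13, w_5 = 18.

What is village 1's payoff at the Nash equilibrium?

108.3

∂u_i/∂c_i = α_i − 1, so village i contributes w_i if α_i > 1, else 0.
α_i > 1 for i ∈ {1, 3, 4, 5}; NE contributions (17, 0, 9, 13, 18), G = 57.
u_1 = (17 − 17) + 1.9·57 = 108.3.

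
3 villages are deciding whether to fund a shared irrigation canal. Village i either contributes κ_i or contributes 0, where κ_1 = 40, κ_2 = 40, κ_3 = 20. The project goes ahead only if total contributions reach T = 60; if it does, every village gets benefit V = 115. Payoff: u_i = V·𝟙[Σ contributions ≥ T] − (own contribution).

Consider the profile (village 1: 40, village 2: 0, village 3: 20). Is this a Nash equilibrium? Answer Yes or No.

Total = 60 ≥ 60: provided.
Village 1 (pledges 40, payoff 75): dropping to 0 → total 20, payoff 0. No gain.
Village 2 (pledges 0, payoff 115): pledging 40 → total 100, payoff 75. No gain.
Village 3 (pledges 20, payoff 95): dropping to 0 → total 40, payoff 0. No gain.

Yes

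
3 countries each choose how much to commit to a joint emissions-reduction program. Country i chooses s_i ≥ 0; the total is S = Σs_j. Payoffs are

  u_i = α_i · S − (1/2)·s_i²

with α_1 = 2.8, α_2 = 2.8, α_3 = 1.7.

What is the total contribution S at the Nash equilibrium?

7.3

Country i's FOC: ∂u_i/∂s_i = α_i − s_i = 0, so s_i* = α_i.
NE contributions = (2.8, 2.8, 1.7); S = 7.3.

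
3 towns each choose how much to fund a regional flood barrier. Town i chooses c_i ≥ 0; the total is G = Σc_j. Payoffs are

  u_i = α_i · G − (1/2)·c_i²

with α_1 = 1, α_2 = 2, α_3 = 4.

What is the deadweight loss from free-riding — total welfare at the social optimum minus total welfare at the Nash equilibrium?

Town i's FOC: ∂u_i/∂c_i = α_i − c_i = 0, so c_i* = α_i.
NE contributions = (1, 2, 4); G = 7.
W^NE = (Σα)·G − ½Σα_i² = 7² − ½·21 = 38.5.
Planner sets c_i = Σα_j = 7 for every i, so G^SO = 3·7 = 21.
W^SO = (Σα)·G^SO − ½·3·(Σα)² = (3/2)·7² = 73.5.
Deadweight loss = W^SO − W^NE = 35.

35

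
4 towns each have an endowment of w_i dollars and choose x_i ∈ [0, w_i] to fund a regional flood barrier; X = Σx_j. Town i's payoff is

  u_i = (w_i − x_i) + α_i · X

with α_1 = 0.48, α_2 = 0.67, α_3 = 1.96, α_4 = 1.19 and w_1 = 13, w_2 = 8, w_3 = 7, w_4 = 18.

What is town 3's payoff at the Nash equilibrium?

49

∂u_i/∂x_i = α_i − 1, so town i contributes w_i if α_i > 1, else 0.
α_i > 1 for i ∈ {3, 4}; NE contributions (0, 0, 7, 18), X = 25.
u_3 = (7 − 7) + 1.96·25 = 49.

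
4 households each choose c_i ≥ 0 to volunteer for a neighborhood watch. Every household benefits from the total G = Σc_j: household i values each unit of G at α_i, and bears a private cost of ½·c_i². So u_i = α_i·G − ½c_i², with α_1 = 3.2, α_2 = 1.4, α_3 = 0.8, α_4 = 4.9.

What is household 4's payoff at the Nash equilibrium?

Household i's FOC: ∂u_i/∂c_i = α_i − c_i = 0, so c_i* = α_i.
NE contributions = (3.2, 1.4, 0.8, 4.9); G = 10.3.
u_4 = α_4·G − ½·(c_4)² = 4.9·10.3 − ½·4.9² = 38.465.

38.465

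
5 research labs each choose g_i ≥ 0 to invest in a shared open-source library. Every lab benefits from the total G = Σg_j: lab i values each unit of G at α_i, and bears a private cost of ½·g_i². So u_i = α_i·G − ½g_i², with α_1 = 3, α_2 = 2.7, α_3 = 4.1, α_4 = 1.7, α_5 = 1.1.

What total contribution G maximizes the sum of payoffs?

Planner FOC: ∂(Σu_j)/∂g_i = (Σα_j) − g_i = 0, so g_i^SO = Σα_j = 12.6 for every i; G^SO = 63.

63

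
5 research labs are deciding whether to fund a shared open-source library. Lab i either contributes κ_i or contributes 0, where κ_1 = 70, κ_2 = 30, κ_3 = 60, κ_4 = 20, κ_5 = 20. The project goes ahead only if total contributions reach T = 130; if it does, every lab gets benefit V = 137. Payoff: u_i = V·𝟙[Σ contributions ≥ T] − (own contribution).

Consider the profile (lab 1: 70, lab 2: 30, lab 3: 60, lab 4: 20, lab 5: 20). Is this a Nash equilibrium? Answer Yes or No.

No

Total = 200 ≥ 130: provided.
Lab 1 (pledges 70, payoff 67): dropping to 0 → total 130, payoff 137. Profitable deviation.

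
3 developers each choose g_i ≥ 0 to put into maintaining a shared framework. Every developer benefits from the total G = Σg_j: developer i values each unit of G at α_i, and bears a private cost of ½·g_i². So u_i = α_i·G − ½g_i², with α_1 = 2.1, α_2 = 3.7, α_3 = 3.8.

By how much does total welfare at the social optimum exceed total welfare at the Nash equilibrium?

62.35

Developer i's FOC: ∂u_i/∂g_i = α_i − g_i = 0, so g_i* = α_i.
NE contributions = (2.1, 3.7, 3.8); G = 9.6.
W^NE = (Σα)·G − ½Σα_i² = 9.6² − ½·32.54 = 75.89.
Planner sets g_i = Σα_j = 9.6 for every i, so G^SO = 3·9.6 = 28.8.
W^SO = (Σα)·G^SO − ½·3·(Σα)² = (3/2)·9.6² = 138.24.
Deadweight loss = W^SO − W^NE = 62.35.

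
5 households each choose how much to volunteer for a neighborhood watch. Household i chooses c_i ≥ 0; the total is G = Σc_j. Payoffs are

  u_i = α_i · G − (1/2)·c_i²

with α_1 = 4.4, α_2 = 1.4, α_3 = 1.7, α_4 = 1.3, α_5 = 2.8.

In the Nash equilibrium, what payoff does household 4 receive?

Household i's FOC: ∂u_i/∂c_i = α_i − c_i = 0, so c_i* = α_i.
NE contributions = (4.4, 1.4, 1.7, 1.3, 2.8); G = 11.6.
u_4 = α_4·G − ½·(c_4)² = 1.3·11.6 − ½·1.3² = 14.235.

14.235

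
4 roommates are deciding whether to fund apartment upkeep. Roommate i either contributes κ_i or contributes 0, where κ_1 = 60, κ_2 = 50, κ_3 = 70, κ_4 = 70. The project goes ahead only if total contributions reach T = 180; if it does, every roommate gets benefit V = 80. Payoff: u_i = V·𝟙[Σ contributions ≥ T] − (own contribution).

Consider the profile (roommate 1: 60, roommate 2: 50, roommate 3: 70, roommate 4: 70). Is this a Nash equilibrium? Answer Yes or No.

Total = 250 ≥ 180: provided.
Roommate 1 (pledges 60, payoff 20): dropping to 0 → total 190, payoff 80. Profitable deviation.

No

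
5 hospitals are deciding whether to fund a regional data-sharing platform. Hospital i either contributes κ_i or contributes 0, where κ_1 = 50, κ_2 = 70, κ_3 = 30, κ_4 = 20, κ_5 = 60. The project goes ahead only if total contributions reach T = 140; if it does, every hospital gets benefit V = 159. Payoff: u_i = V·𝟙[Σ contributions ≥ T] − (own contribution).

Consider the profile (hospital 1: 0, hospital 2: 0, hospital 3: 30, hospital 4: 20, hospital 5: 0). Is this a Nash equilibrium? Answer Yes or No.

Total = 50 < 140: not provided.
Hospital 1 (pledges 0, payoff 0): pledging 50 → total 100, payoff -50. No gain.
Hospital 2 (pledges 0, payoff 0): pledging 70 → total 120, payoff -70. No gain.
Hospital 3 (pledges 30, payoff -30): dropping to 0 → total 20, payoff 0. Profitable deviation.

No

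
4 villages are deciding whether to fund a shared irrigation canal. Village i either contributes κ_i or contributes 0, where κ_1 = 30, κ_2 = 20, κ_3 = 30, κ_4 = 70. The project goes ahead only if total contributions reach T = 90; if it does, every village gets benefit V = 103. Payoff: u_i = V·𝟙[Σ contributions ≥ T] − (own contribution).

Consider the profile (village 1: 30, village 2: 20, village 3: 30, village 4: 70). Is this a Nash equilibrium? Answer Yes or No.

Total = 150 ≥ 90: provided.
Village 1 (pledges 30, payoff 73): dropping to 0 → total 120, payoff 103. Profitable deviation.

No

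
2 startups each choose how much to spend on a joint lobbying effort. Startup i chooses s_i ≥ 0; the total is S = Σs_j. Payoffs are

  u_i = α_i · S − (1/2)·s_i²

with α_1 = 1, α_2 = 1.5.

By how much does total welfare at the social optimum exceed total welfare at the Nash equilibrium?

Startup i's FOC: ∂u_i/∂s_i = α_i − s_i = 0, so s_i* = α_i.
NE contributions = (1, 1.5); S = 2.5.
W^NE = (Σα)·S − ½Σα_i² = 2.5² − ½·3.25 = 4.625.
Planner sets s_i = Σα_j = 2.5 for every i, so S^SO = 2·2.5 = 5.
W^SO = (Σα)·S^SO − ½·2·(Σα)² = (2/2)·2.5² = 6.25.
Deadweight loss = W^SO − W^NE = 1.625.

1.625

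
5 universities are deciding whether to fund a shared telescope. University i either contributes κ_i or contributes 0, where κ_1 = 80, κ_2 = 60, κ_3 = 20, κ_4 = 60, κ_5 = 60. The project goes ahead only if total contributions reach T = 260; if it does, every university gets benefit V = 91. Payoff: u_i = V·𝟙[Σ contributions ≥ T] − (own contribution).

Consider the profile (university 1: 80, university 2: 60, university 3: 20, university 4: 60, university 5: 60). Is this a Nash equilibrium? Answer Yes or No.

No

Total = 280 ≥ 260: provided.
University 1 (pledges 80, payoff 11): dropping to 0 → total 200, payoff 0. No gain.
University 2 (pledges 60, payoff 31): dropping to 0 → total 220, payoff 0. No gain.
University 3 (pledges 20, payoff 71): dropping to 0 → total 260, payoff 91. Profitable deviation.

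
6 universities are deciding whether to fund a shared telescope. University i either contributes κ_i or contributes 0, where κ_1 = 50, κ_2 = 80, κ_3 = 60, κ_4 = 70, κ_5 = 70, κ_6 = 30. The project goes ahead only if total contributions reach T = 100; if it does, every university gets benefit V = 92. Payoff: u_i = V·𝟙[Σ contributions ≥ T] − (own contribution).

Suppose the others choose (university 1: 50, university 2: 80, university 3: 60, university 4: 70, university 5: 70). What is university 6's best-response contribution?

0

Others' total = 330 ≥ 100; contributing adds cost 30 for no extra benefit.
Best response: 0.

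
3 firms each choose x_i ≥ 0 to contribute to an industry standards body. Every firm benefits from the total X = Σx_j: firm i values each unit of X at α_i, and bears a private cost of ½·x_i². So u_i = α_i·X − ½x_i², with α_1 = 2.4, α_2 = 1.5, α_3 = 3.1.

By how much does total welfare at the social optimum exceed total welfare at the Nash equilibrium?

Firm i's FOC: ∂u_i/∂x_i = α_i − x_i = 0, so x_i* = α_i.
NE contributions = (2.4, 1.5, 3.1); X = 7.
W^NE = (Σα)·X − ½Σα_i² = 7² − ½·17.62 = 40.19.
Planner sets x_i = Σα_j = 7 for every i, so X^SO = 3·7 = 21.
W^SO = (Σα)·X^SO − ½·3·(Σα)² = (3/2)·7² = 73.5.
Deadweight loss = W^SO − W^NE = 33.31.

33.31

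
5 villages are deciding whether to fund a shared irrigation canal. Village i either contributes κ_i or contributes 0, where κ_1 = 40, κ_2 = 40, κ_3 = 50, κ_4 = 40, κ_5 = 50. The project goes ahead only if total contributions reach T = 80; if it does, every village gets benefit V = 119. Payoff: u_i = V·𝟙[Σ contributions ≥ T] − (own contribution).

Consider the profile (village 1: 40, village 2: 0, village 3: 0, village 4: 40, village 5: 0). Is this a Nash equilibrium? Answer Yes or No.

Total = 80 ≥ 80: provided.
Village 1 (pledges 40, payoff 79): dropping to 0 → total 40, payoff 0. No gain.
Village 2 (pledges 0, payoff 119): pledging 40 → total 120, payoff 79. No gain.
Village 3 (pledges 0, payoff 119): pledging 50 → total 130, payoff 69. No gain.
Village 4 (pledges 40, payoff 79): dropping to 0 → total 40, payoff 0. No gain.
Village 5 (pledges 0, payoff 119): pledging 50 → total 130, payoff 69. No gain.

Yes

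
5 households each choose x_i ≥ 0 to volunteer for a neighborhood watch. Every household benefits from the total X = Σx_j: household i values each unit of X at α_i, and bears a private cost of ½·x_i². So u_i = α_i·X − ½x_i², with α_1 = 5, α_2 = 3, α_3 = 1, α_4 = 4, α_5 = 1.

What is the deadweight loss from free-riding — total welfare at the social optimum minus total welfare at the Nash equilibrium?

320

Household i's FOC: ∂u_i/∂x_i = α_i − x_i = 0, so x_i* = α_i.
NE contributions = (5, 3, 1, 4, 1); X = 14.
W^NE = (Σα)·X − ½Σα_i² = 14² − ½·52 = 170.
Planner sets x_i = Σα_j = 14 for every i, so X^SO = 5·14 = 70.
W^SO = (Σα)·X^SO − ½·5·(Σα)² = (5/2)·14² = 490.
Deadweight loss = W^SO − W^NE = 320.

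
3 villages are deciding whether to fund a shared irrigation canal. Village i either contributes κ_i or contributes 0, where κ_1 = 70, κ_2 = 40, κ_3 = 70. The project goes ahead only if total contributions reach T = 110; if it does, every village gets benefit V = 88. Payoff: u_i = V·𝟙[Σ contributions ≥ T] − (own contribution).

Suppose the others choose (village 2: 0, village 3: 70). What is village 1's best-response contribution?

70

Others' total = 70. Contributing 70 brings total to 140 ≥ 110: gain V − κ_1 = 18.
Best response: 70.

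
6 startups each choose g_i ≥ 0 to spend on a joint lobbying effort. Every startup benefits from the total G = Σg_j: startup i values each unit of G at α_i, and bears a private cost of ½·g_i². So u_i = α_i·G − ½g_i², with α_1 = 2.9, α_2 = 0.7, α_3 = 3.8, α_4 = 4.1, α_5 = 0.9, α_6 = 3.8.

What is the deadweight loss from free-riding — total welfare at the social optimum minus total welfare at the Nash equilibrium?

552.58

Startup i's FOC: ∂u_i/∂g_i = α_i − g_i = 0, so g_i* = α_i.
NE contributions = (2.9, 0.7, 3.8, 4.1, 0.9, 3.8); G = 16.2.
W^NE = (Σα)·G − ½Σα_i² = 16.2² − ½·55.4 = 234.74.
Planner sets g_i = Σα_j = 16.2 for every i, so G^SO = 6·16.2 = 97.2.
W^SO = (Σα)·G^SO − ½·6·(Σα)² = (6/2)·16.2² = 787.32.
Deadweight loss = W^SO − W^NE = 552.58.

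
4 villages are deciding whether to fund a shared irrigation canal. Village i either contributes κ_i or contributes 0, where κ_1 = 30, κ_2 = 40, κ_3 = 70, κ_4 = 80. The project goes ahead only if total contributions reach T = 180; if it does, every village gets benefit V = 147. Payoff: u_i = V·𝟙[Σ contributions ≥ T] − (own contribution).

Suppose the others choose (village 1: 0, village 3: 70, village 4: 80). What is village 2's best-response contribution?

40

Others' total = 150. Contributing 40 brings total to 190 ≥ 180: gain V − κ_2 = 107.
Best response: 40.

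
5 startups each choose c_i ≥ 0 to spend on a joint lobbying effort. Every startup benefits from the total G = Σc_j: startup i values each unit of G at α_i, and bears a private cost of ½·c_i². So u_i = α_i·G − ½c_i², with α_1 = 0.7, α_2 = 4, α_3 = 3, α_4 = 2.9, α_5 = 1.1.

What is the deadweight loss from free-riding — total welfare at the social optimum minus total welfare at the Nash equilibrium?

222.89

Startup i's FOC: ∂u_i/∂c_i = α_i − c_i = 0, so c_i* = α_i.
NE contributions = (0.7, 4, 3, 2.9, 1.1); G = 11.7.
W^NE = (Σα)·G − ½Σα_i² = 11.7² − ½·35.11 = 119.335.
Planner sets c_i = Σα_j = 11.7 for every i, so G^SO = 5·11.7 = 58.5.
W^SO = (Σα)·G^SO − ½·5·(Σα)² = (5/2)·11.7² = 342.225.
Deadweight loss = W^SO − W^NE = 222.89.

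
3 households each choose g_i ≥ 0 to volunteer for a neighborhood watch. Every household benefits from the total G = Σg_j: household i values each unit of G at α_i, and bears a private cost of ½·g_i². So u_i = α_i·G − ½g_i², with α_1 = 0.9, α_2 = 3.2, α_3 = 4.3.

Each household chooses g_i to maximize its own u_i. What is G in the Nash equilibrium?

8.4

Household i's FOC: ∂u_i/∂g_i = α_i − g_i = 0, so g_i* = α_i.
NE contributions = (0.9, 3.2, 4.3); G = 8.4.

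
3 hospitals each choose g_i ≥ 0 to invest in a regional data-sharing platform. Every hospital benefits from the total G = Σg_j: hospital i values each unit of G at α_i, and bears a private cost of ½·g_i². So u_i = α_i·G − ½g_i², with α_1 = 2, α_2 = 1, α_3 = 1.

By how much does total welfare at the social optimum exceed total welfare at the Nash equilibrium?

Hospital i's FOC: ∂u_i/∂g_i = α_i − g_i = 0, so g_i* = α_i.
NE contributions = (2, 1, 1); G = 4.
W^NE = (Σα)·G − ½Σα_i² = 4² − ½·6 = 13.
Planner sets g_i = Σα_j = 4 for every i, so G^SO = 3·4 = 12.
W^SO = (Σα)·G^SO − ½·3·(Σα)² = (3/2)·4² = 24.
Deadweight loss = W^SO − W^NE = 11.

11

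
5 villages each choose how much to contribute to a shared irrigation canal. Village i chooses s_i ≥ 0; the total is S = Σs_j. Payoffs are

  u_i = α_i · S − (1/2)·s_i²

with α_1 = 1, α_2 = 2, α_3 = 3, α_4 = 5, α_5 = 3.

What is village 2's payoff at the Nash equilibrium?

Village i's FOC: ∂u_i/∂s_i = α_i − s_i = 0, so s_i* = α_i.
NE contributions = (1, 2, 3, 5, 3); S = 14.
u_2 = α_2·S − ½·(s_2)² = 2·14 − ½·2² = 26.

26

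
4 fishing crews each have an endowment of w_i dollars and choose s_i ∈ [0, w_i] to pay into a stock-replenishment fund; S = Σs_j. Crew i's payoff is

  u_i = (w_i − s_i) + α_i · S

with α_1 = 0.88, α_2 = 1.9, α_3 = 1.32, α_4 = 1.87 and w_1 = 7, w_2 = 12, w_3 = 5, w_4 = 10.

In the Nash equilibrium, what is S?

27

∂u_i/∂s_i = α_i − 1, so crew i contributes w_i if α_i > 1, else 0.
α_i > 1 for i ∈ {2, 3, 4}; NE contributions (0, 12, 5, 10), S = 27.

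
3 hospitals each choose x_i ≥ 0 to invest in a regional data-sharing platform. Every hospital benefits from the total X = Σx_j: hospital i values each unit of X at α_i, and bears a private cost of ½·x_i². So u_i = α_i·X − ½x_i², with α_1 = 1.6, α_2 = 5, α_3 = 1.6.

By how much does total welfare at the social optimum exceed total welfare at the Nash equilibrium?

48.68

Hospital i's FOC: ∂u_i/∂x_i = α_i − x_i = 0, so x_i* = α_i.
NE contributions = (1.6, 5, 1.6); X = 8.2.
W^NE = (Σα)·X − ½Σα_i² = 8.2² − ½·30.12 = 52.18.
Planner sets x_i = Σα_j = 8.2 for every i, so X^SO = 3·8.2 = 24.6.
W^SO = (Σα)·X^SO − ½·3·(Σα)² = (3/2)·8.2² = 100.86.
Deadweight loss = W^SO − W^NE = 48.68.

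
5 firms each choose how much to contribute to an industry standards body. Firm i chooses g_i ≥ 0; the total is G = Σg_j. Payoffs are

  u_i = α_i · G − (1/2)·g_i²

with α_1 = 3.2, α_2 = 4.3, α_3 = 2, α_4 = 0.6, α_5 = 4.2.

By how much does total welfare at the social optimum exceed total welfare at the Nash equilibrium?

Firm i's FOC: ∂u_i/∂g_i = α_i − g_i = 0, so g_i* = α_i.
NE contributions = (3.2, 4.3, 2, 0.6, 4.2); G = 14.3.
W^NE = (Σα)·G − ½Σα_i² = 14.3² − ½·50.73 = 179.125.
Planner sets g_i = Σα_j = 14.3 for every i, so G^SO = 5·14.3 = 71.5.
W^SO = (Σα)·G^SO − ½·5·(Σα)² = (5/2)·14.3² = 511.225.
Deadweight loss = W^SO − W^NE = 332.1.

332.1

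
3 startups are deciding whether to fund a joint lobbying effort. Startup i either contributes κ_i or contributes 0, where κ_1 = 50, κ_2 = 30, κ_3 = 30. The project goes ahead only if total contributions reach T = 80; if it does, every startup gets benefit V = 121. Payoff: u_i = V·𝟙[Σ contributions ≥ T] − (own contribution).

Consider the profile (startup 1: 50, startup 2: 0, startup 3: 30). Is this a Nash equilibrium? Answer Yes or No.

Total = 80 ≥ 80: provided.
Startup 1 (pledges 50, payoff 71): dropping to 0 → total 30, payoff 0. No gain.
Startup 2 (pledges 0, payoff 121): pledging 30 → total 110, payoff 91. No gain.
Startup 3 (pledges 30, payoff 91): dropping to 0 → total 50, payoff 0. No gain.

Yes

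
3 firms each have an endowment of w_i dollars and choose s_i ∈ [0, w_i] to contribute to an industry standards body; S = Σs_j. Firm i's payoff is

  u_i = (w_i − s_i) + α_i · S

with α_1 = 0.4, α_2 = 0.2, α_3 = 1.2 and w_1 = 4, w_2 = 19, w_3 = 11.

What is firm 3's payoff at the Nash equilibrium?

∂u_i/∂s_i = α_i − 1, so firm i contributes w_i if α_i > 1, else 0.
α_i > 1 for i ∈ {3}; NE contributions (0, 0, 11), S = 11.
u_3 = (11 − 11) + 1.2·11 = 13.2.

13.2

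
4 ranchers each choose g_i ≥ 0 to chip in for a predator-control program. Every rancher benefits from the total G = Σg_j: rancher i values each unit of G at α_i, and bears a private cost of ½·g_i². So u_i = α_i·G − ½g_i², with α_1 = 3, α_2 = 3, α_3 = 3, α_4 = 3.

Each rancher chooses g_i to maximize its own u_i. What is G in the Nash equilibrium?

Rancher i's FOC: ∂u_i/∂g_i = α_i − g_i = 0, so g_i* = α_i.
NE contributions = (3, 3, 3, 3); G = 12.

12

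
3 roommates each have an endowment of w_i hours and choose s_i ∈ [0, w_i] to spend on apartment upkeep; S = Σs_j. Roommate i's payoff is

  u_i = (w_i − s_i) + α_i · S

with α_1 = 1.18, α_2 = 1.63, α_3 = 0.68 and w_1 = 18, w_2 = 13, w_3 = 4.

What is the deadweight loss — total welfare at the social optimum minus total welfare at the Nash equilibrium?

9.96

∂u_i/∂s_i = α_i − 1, so roommate i contributes w_i if α_i > 1, else 0.
α_i > 1 for i ∈ {1, 2}; NE contributions (18, 13, 0), S = 31.
W^NE = Σw_i − S^NE + (Σα_i)·S^NE = 35 + 2.49·31 = 112.19.
Planner: ∂(Σu_j)/∂s_i = Σα_j − 1 = 2.49 > 0, so everyone contributes w_i; S^SO = 35, W^SO = 35 + 2.49·35 = 122.15.
Deadweight loss = 9.96.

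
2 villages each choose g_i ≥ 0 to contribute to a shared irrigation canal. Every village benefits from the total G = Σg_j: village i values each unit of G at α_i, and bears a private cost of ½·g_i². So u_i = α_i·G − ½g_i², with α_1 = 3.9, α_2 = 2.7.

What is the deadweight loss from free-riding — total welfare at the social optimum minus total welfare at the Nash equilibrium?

11.25

Village i's FOC: ∂u_i/∂g_i = α_i − g_i = 0, so g_i* = α_i.
NE contributions = (3.9, 2.7); G = 6.6.
W^NE = (Σα)·G − ½Σα_i² = 6.6² − ½·22.5 = 32.31.
Planner sets g_i = Σα_j = 6.6 for every i, so G^SO = 2·6.6 = 13.2.
W^SO = (Σα)·G^SO − ½·2·(Σα)² = (2/2)·6.6² = 43.56.
Deadweight loss = W^SO − W^NE = 11.25.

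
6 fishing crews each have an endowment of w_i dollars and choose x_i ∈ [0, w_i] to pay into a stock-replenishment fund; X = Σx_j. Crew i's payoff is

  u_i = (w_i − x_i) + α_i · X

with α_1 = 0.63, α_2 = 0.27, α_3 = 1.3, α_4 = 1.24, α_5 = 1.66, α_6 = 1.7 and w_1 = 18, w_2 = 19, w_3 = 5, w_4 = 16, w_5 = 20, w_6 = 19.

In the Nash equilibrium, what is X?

60

∂u_i/∂x_i = α_i − 1, so crew i contributes w_i if α_i > 1, else 0.
α_i > 1 for i ∈ {3, 4, 5, 6}; NE contributions (0, 0, 5, 16, 20, 19), X = 60.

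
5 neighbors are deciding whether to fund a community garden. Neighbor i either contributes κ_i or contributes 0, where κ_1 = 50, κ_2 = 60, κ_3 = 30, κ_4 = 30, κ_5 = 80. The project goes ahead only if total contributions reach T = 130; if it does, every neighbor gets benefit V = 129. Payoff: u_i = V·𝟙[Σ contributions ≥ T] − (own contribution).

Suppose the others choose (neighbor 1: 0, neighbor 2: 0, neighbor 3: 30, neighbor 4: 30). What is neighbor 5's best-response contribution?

80

Others' total = 60. Contributing 80 brings total to 140 ≥ 130: gain V − κ_5 = 49.
Best response: 80.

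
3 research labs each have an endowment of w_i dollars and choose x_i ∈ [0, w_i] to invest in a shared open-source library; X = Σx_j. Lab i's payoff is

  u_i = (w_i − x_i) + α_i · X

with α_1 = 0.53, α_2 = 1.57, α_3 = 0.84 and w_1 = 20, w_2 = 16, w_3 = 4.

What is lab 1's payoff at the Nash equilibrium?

28.48

∂u_i/∂x_i = α_i − 1, so lab i contributes w_i if α_i > 1, else 0.
α_i > 1 for i ∈ {2}; NE contributions (0, 16, 0), X = 16.
u_1 = (20 − 0) + 0.53·16 = 28.48.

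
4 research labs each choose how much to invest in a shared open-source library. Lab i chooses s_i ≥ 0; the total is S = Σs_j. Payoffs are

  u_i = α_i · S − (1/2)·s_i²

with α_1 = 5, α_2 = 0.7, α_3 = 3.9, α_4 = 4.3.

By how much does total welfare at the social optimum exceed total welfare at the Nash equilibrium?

222.805

Lab i's FOC: ∂u_i/∂s_i = α_i − s_i = 0, so s_i* = α_i.
NE contributions = (5, 0.7, 3.9, 4.3); S = 13.9.
W^NE = (Σα)·S − ½Σα_i² = 13.9² − ½·59.19 = 163.615.
Planner sets s_i = Σα_j = 13.9 for every i, so S^SO = 4·13.9 = 55.6.
W^SO = (Σα)·S^SO − ½·4·(Σα)² = (4/2)·13.9² = 386.42.
Deadweight loss = W^SO − W^NE = 222.805.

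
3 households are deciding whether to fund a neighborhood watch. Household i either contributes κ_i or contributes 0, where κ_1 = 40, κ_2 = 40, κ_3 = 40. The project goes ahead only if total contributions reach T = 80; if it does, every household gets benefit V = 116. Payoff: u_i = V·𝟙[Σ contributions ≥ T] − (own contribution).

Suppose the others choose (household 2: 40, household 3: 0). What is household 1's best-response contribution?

Others' total = 40. Contributing 40 brings total to 80 ≥ 80: gain V − κ_1 = 76.
Best response: 40.

40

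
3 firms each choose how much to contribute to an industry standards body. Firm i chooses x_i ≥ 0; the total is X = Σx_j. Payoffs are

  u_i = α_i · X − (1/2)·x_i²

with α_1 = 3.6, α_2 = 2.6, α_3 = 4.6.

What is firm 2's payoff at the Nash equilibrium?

24.7

Firm i's FOC: ∂u_i/∂x_i = α_i − x_i = 0, so x_i* = α_i.
NE contributions = (3.6, 2.6, 4.6); X = 10.8.
u_2 = α_2·X − ½·(x_2)² = 2.6·10.8 − ½·2.6² = 24.7.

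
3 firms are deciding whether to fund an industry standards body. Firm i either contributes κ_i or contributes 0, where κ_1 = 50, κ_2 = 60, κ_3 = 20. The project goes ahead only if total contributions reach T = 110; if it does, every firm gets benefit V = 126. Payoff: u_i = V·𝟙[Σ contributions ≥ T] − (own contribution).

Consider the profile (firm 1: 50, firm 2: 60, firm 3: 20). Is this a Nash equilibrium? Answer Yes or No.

Total = 130 ≥ 110: provided.
Firm 1 (pledges 50, payoff 76): dropping to 0 → total 80, payoff 0. No gain.
Firm 2 (pledges 60, payoff 66): dropping to 0 → total 70, payoff 0. No gain.
Firm 3 (pledges 20, payoff 106): dropping to 0 → total 110, payoff 126. Profitable deviation.

No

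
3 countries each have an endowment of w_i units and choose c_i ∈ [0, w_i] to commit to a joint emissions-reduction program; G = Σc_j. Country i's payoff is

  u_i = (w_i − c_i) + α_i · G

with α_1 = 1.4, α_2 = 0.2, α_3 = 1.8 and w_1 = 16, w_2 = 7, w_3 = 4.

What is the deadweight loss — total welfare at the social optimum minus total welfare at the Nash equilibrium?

16.8

∂u_i/∂c_i = α_i − 1, so country i contributes w_i if α_i > 1, else 0.
α_i > 1 for i ∈ {1, 3}; NE contributions (16, 0, 4), G = 20.
W^NE = Σw_i − G^NE + (Σα_i)·G^NE = 27 + 2.4·20 = 75.
Planner: ∂(Σu_j)/∂c_i = Σα_j − 1 = 2.4 > 0, so everyone contributes w_i; G^SO = 27, W^SO = 27 + 2.4·27 = 91.8.
Deadweight loss = 16.8.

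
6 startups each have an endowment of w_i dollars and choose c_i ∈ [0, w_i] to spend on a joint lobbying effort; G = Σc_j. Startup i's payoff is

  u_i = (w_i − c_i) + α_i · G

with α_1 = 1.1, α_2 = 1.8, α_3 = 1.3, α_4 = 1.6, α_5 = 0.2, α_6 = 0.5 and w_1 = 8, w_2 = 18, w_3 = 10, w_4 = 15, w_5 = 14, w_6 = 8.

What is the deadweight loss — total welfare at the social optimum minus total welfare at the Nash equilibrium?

∂u_i/∂c_i = α_i − 1, so startup i contributes w_i if α_i > 1, else 0.
α_i > 1 for i ∈ {1, 2, 3, 4}; NE contributions (8, 18, 10, 15, 0, 0), G = 51.
W^NE = Σw_i − G^NE + (Σα_i)·G^NE = 73 + 5.5·51 = 353.5.
Planner: ∂(Σu_j)/∂c_i = Σα_j − 1 = 5.5 > 0, so everyone contributes w_i; G^SO = 73, W^SO = 73 + 5.5·73 = 474.5.
Deadweight loss = 121.

121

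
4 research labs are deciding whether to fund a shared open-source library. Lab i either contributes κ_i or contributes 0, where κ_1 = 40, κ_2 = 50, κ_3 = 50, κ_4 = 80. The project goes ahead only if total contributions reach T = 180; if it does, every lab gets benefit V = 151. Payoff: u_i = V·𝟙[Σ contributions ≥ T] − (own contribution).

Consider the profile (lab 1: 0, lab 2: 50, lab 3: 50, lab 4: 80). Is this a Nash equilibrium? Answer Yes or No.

Yes

Total = 180 ≥ 180: provided.
Lab 1 (pledges 0, payoff 151): pledging 40 → total 220, payoff 111. No gain.
Lab 2 (pledges 50, payoff 101): dropping to 0 → total 130, payoff 0. No gain.
Lab 3 (pledges 50, payoff 101): dropping to 0 → total 130, payoff 0. No gain.
Lab 4 (pledges 80, payoff 71): dropping to 0 → total 100, payoff 0. No gain.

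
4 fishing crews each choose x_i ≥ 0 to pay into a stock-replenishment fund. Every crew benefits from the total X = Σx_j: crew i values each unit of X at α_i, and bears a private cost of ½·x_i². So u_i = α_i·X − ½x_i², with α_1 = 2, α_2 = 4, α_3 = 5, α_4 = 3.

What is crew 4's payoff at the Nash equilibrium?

37.5

Crew i's FOC: ∂u_i/∂x_i = α_i − x_i = 0, so x_i* = α_i.
NE contributions = (2, 4, 5, 3); X = 14.
u_4 = α_4·X − ½·(x_4)² = 3·14 − ½·3² = 37.5.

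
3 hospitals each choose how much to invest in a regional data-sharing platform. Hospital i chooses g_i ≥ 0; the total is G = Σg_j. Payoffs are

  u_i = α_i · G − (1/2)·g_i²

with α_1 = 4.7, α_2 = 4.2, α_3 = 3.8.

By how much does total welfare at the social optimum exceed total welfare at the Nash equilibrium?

Hospital i's FOC: ∂u_i/∂g_i = α_i − g_i = 0, so g_i* = α_i.
NE contributions = (4.7, 4.2, 3.8); G = 12.7.
W^NE = (Σα)·G − ½Σα_i² = 12.7² − ½·54.17 = 134.205.
Planner sets g_i = Σα_j = 12.7 for every i, so G^SO = 3·12.7 = 38.1.
W^SO = (Σα)·G^SO − ½·3·(Σα)² = (3/2)·12.7² = 241.935.
Deadweight loss = W^SO − W^NE = 107.73.

107.73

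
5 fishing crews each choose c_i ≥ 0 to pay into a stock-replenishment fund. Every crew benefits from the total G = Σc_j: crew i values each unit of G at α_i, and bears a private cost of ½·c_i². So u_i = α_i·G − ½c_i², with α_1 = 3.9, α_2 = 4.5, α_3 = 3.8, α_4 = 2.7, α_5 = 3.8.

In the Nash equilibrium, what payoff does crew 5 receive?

Crew i's FOC: ∂u_i/∂c_i = α_i − c_i = 0, so c_i* = α_i.
NE contributions = (3.9, 4.5, 3.8, 2.7, 3.8); G = 18.7.
u_5 = α_5·G − ½·(c_5)² = 3.8·18.7 − ½·3.8² = 63.84.

63.84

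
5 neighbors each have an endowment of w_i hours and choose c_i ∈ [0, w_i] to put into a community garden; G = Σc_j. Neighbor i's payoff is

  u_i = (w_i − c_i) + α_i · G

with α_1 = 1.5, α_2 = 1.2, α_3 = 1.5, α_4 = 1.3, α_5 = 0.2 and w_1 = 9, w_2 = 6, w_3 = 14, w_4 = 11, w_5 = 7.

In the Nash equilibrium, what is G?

40

∂u_i/∂c_i = α_i − 1, so neighbor i contributes w_i if α_i > 1, else 0.
α_i > 1 for i ∈ {1, 2, 3, 4}; NE contributions (9, 6, 14, 11, 0), G = 40.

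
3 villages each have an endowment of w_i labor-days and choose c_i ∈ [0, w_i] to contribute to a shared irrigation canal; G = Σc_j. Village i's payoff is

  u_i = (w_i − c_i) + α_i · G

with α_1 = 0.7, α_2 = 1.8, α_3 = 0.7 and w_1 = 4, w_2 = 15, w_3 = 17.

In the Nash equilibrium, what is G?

∂u_i/∂c_i = α_i − 1, so village i contributes w_i if α_i > 1, else 0.
α_i > 1 for i ∈ {2}; NE contributions (0, 15, 0), G = 15.

15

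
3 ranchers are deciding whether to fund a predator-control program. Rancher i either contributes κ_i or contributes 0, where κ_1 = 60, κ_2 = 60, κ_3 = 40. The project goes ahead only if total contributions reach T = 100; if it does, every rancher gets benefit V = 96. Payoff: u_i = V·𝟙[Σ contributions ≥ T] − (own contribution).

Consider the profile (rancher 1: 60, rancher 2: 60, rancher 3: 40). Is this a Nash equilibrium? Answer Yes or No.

Total = 160 ≥ 100: provided.
Rancher 1 (pledges 60, payoff 36): dropping to 0 → total 100, payoff 96. Profitable deviation.

No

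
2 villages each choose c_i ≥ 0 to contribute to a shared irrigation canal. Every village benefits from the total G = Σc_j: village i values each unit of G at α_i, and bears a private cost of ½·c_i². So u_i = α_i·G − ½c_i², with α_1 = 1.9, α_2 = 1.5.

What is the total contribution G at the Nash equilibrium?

3.4

Village i's FOC: ∂u_i/∂c_i = α_i − c_i = 0, so c_i* = α_i.
NE contributions = (1.9, 1.5); G = 3.4.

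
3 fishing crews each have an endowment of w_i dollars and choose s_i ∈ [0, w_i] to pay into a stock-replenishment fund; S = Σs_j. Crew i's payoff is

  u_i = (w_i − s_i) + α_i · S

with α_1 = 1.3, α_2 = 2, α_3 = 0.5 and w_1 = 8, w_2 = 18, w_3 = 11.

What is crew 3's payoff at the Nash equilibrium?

∂u_i/∂s_i = α_i − 1, so crew i contributes w_i if α_i > 1, else 0.
α_i > 1 for i ∈ {1, 2}; NE contributions (8, 18, 0), S = 26.
u_3 = (11 − 0) + 0.5·26 = 24.

24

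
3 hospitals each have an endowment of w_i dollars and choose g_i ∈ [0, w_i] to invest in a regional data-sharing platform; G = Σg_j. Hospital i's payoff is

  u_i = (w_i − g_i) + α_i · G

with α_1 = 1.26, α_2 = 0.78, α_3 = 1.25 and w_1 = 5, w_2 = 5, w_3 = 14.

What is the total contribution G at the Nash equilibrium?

19

∂u_i/∂g_i = α_i − 1, so hospital i contributes w_i if α_i > 1, else 0.
α_i > 1 for i ∈ {1, 3}; NE contributions (5, 0, 14), G = 19.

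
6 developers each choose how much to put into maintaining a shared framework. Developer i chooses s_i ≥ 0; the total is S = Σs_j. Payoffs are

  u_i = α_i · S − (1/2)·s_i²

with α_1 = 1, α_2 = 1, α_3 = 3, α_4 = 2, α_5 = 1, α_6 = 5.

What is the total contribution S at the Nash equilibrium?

13

Developer i's FOC: ∂u_i/∂s_i = α_i − s_i = 0, so s_i* = α_i.
NE contributions = (1, 1, 3, 2, 1, 5); S = 13.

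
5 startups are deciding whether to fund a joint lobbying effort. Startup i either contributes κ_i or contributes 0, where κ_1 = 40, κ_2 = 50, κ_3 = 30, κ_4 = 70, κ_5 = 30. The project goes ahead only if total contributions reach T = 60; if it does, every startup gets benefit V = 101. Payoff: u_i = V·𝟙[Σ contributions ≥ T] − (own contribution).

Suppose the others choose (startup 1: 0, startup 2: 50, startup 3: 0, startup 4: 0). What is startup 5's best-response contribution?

30

Others' total = 50. Contributing 30 brings total to 80 ≥ 60: gain V − κ_5 = 71.
Best response: 30.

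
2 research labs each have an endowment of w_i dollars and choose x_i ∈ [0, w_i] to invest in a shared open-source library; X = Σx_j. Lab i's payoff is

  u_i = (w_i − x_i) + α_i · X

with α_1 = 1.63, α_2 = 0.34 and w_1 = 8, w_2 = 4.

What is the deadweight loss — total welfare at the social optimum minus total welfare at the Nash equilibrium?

3.88

∂u_i/∂x_i = α_i − 1, so lab i contributes w_i if α_i > 1, else 0.
α_i > 1 for i ∈ {1}; NE contributions (8, 0), X = 8.
W^NE = Σw_i − X^NE + (Σα_i)·X^NE = 12 + 0.97·8 = 19.76.
Planner: ∂(Σu_j)/∂x_i = Σα_j − 1 = 0.97 > 0, so everyone contributes w_i; X^SO = 12, W^SO = 12 + 0.97·12 = 23.64.
Deadweight loss = 3.88.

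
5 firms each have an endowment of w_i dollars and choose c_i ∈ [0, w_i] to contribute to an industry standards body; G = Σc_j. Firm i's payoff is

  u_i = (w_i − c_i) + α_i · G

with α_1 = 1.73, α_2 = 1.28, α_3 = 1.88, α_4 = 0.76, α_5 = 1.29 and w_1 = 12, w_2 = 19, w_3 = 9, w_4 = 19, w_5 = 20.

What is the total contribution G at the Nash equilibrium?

∂u_i/∂c_i = α_i − 1, so firm i contributes w_i if α_i > 1, else 0.
α_i > 1 for i ∈ {1, 2, 3, 5}; NE contributions (12, 19, 9, 0, 20), G = 60.

60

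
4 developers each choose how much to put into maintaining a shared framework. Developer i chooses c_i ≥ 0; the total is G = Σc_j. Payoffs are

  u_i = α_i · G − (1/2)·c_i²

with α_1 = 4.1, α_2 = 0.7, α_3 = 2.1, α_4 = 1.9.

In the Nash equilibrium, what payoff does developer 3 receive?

Developer i's FOC: ∂u_i/∂c_i = α_i − c_i = 0, so c_i* = α_i.
NE contributions = (4.1, 0.7, 2.1, 1.9); G = 8.8.
u_3 = α_3·G − ½·(c_3)² = 2.1·8.8 − ½·2.1² = 16.275.

16.275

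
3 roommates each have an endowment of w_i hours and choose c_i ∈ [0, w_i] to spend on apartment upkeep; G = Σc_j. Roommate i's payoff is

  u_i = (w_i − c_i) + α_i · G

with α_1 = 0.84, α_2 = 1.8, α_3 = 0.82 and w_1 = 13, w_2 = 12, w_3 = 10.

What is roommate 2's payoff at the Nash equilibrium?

∂u_i/∂c_i = α_i − 1, so roommate i contributes w_i if α_i > 1, else 0.
α_i > 1 for i ∈ {2}; NE contributions (0, 12, 0), G = 12.
u_2 = (12 − 12) + 1.8·12 = 21.6.

21.6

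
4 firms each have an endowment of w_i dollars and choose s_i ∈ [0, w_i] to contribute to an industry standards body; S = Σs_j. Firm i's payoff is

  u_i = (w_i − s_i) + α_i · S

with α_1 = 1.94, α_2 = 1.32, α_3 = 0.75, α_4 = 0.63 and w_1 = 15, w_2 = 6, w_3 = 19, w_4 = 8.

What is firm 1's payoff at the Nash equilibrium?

∂u_i/∂s_i = α_i − 1, so firm i contributes w_i if α_i > 1, else 0.
α_i > 1 for i ∈ {1, 2}; NE contributions (15, 6, 0, 0), S = 21.
u_1 = (15 − 15) + 1.94·21 = 40.74.

40.74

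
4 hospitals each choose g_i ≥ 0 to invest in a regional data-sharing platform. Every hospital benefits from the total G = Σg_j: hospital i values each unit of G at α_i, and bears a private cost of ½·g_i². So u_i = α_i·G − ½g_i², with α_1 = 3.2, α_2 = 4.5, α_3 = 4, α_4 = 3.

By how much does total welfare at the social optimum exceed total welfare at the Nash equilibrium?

Hospital i's FOC: ∂u_i/∂g_i = α_i − g_i = 0, so g_i* = α_i.
NE contributions = (3.2, 4.5, 4, 3); G = 14.7.
W^NE = (Σα)·G − ½Σα_i² = 14.7² − ½·55.49 = 188.345.
Planner sets g_i = Σα_j = 14.7 for every i, so G^SO = 4·14.7 = 58.8.
W^SO = (Σα)·G^SO − ½·4·(Σα)² = (4/2)·14.7² = 432.18.
Deadweight loss = W^SO − W^NE = 243.835.

243.835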